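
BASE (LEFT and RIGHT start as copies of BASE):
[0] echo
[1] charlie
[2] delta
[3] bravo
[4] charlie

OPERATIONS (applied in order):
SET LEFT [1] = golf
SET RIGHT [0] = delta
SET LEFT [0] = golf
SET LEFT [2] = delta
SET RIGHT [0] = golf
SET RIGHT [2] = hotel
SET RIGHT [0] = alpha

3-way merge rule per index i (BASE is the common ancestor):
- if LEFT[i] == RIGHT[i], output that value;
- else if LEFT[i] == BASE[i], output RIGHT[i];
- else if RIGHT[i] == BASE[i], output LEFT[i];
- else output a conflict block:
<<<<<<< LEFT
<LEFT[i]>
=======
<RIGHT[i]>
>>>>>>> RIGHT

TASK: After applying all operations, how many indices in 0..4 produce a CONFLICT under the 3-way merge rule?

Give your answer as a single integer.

Answer: 1

Derivation:
Final LEFT:  [golf, golf, delta, bravo, charlie]
Final RIGHT: [alpha, charlie, hotel, bravo, charlie]
i=0: BASE=echo L=golf R=alpha all differ -> CONFLICT
i=1: L=golf, R=charlie=BASE -> take LEFT -> golf
i=2: L=delta=BASE, R=hotel -> take RIGHT -> hotel
i=3: L=bravo R=bravo -> agree -> bravo
i=4: L=charlie R=charlie -> agree -> charlie
Conflict count: 1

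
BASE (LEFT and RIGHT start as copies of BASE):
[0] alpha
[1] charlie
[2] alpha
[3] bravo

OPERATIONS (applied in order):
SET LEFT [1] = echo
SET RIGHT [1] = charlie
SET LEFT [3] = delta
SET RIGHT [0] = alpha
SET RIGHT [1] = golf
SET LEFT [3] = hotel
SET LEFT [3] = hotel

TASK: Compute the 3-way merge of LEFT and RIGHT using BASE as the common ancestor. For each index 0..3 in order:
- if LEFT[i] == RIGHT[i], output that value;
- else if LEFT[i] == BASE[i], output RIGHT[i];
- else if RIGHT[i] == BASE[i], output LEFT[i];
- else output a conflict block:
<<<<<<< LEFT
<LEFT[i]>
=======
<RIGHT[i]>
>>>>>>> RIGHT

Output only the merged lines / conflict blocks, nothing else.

Final LEFT:  [alpha, echo, alpha, hotel]
Final RIGHT: [alpha, golf, alpha, bravo]
i=0: L=alpha R=alpha -> agree -> alpha
i=1: BASE=charlie L=echo R=golf all differ -> CONFLICT
i=2: L=alpha R=alpha -> agree -> alpha
i=3: L=hotel, R=bravo=BASE -> take LEFT -> hotel

Answer: alpha
<<<<<<< LEFT
echo
=======
golf
>>>>>>> RIGHT
alpha
hotel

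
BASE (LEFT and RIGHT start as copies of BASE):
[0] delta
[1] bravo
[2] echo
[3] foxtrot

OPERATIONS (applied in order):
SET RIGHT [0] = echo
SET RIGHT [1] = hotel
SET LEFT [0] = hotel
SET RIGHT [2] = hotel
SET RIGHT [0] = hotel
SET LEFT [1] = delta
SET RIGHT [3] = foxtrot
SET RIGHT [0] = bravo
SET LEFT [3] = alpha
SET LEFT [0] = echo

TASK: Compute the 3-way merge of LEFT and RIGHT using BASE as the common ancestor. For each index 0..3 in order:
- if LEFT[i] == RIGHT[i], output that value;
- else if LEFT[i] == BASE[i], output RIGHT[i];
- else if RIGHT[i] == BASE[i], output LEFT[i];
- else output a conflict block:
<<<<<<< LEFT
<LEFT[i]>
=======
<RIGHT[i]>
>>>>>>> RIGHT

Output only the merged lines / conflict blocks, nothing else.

Final LEFT:  [echo, delta, echo, alpha]
Final RIGHT: [bravo, hotel, hotel, foxtrot]
i=0: BASE=delta L=echo R=bravo all differ -> CONFLICT
i=1: BASE=bravo L=delta R=hotel all differ -> CONFLICT
i=2: L=echo=BASE, R=hotel -> take RIGHT -> hotel
i=3: L=alpha, R=foxtrot=BASE -> take LEFT -> alpha

Answer: <<<<<<< LEFT
echo
=======
bravo
>>>>>>> RIGHT
<<<<<<< LEFT
delta
=======
hotel
>>>>>>> RIGHT
hotel
alpha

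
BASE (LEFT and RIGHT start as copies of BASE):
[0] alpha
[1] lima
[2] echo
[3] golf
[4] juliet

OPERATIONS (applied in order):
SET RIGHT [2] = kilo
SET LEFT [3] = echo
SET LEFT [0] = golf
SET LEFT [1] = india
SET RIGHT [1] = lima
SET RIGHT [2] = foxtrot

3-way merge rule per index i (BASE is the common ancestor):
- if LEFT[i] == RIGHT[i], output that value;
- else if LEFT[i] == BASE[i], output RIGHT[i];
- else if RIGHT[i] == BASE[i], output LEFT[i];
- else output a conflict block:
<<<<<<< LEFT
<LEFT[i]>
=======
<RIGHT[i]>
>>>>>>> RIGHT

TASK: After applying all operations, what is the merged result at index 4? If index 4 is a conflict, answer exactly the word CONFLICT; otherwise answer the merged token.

Final LEFT:  [golf, india, echo, echo, juliet]
Final RIGHT: [alpha, lima, foxtrot, golf, juliet]
i=0: L=golf, R=alpha=BASE -> take LEFT -> golf
i=1: L=india, R=lima=BASE -> take LEFT -> india
i=2: L=echo=BASE, R=foxtrot -> take RIGHT -> foxtrot
i=3: L=echo, R=golf=BASE -> take LEFT -> echo
i=4: L=juliet R=juliet -> agree -> juliet
Index 4 -> juliet

Answer: juliet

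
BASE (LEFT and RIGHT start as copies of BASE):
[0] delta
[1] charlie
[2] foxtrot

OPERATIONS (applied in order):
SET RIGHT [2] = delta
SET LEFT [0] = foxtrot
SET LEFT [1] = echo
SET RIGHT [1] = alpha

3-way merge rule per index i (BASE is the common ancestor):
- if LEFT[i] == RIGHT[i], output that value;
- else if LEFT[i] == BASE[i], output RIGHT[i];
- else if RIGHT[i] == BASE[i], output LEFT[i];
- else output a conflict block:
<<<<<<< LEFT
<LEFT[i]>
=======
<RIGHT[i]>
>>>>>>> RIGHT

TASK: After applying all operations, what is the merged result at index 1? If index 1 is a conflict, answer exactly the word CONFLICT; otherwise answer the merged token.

Answer: CONFLICT

Derivation:
Final LEFT:  [foxtrot, echo, foxtrot]
Final RIGHT: [delta, alpha, delta]
i=0: L=foxtrot, R=delta=BASE -> take LEFT -> foxtrot
i=1: BASE=charlie L=echo R=alpha all differ -> CONFLICT
i=2: L=foxtrot=BASE, R=delta -> take RIGHT -> delta
Index 1 -> CONFLICT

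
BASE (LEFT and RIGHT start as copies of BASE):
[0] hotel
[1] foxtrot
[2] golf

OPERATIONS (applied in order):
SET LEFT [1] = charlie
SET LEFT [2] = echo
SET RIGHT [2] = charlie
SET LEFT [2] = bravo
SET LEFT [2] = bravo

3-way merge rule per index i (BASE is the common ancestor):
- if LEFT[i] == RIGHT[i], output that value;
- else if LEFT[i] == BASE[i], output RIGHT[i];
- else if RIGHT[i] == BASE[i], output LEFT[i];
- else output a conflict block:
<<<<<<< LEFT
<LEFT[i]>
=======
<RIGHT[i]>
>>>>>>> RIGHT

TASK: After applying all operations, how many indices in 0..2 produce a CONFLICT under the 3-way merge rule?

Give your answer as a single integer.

Final LEFT:  [hotel, charlie, bravo]
Final RIGHT: [hotel, foxtrot, charlie]
i=0: L=hotel R=hotel -> agree -> hotel
i=1: L=charlie, R=foxtrot=BASE -> take LEFT -> charlie
i=2: BASE=golf L=bravo R=charlie all differ -> CONFLICT
Conflict count: 1

Answer: 1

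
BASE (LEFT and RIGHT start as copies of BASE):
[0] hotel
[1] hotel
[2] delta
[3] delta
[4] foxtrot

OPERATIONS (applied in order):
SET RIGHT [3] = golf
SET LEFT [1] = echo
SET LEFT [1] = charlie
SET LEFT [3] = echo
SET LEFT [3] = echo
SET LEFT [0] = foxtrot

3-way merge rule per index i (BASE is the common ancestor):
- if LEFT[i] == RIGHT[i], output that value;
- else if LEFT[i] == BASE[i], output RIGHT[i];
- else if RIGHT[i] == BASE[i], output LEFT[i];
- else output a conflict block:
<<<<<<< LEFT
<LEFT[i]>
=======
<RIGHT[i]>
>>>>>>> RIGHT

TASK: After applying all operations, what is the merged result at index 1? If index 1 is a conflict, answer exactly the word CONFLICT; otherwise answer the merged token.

Answer: charlie

Derivation:
Final LEFT:  [foxtrot, charlie, delta, echo, foxtrot]
Final RIGHT: [hotel, hotel, delta, golf, foxtrot]
i=0: L=foxtrot, R=hotel=BASE -> take LEFT -> foxtrot
i=1: L=charlie, R=hotel=BASE -> take LEFT -> charlie
i=2: L=delta R=delta -> agree -> delta
i=3: BASE=delta L=echo R=golf all differ -> CONFLICT
i=4: L=foxtrot R=foxtrot -> agree -> foxtrot
Index 1 -> charlie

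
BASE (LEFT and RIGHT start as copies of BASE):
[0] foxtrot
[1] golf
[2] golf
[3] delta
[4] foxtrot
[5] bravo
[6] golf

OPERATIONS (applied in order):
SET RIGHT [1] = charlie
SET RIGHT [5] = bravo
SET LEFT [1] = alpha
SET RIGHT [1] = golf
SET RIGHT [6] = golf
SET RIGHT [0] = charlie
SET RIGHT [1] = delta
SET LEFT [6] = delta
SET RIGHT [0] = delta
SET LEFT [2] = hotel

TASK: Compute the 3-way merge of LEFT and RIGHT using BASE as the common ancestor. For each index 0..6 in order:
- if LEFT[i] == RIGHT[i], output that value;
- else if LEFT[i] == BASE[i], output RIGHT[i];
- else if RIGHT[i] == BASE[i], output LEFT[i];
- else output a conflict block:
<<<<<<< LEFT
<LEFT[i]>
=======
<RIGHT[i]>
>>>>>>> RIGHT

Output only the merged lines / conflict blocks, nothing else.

Final LEFT:  [foxtrot, alpha, hotel, delta, foxtrot, bravo, delta]
Final RIGHT: [delta, delta, golf, delta, foxtrot, bravo, golf]
i=0: L=foxtrot=BASE, R=delta -> take RIGHT -> delta
i=1: BASE=golf L=alpha R=delta all differ -> CONFLICT
i=2: L=hotel, R=golf=BASE -> take LEFT -> hotel
i=3: L=delta R=delta -> agree -> delta
i=4: L=foxtrot R=foxtrot -> agree -> foxtrot
i=5: L=bravo R=bravo -> agree -> bravo
i=6: L=delta, R=golf=BASE -> take LEFT -> delta

Answer: delta
<<<<<<< LEFT
alpha
=======
delta
>>>>>>> RIGHT
hotel
delta
foxtrot
bravo
delta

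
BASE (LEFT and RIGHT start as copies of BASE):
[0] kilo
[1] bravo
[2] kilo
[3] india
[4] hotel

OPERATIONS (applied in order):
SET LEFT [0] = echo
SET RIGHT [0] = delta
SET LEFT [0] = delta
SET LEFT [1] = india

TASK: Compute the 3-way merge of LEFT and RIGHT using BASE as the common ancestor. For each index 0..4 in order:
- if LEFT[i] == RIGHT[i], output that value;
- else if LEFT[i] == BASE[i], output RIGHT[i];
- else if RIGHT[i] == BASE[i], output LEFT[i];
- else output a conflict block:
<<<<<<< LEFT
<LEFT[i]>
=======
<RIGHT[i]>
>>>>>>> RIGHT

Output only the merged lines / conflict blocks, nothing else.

Answer: delta
india
kilo
india
hotel

Derivation:
Final LEFT:  [delta, india, kilo, india, hotel]
Final RIGHT: [delta, bravo, kilo, india, hotel]
i=0: L=delta R=delta -> agree -> delta
i=1: L=india, R=bravo=BASE -> take LEFT -> india
i=2: L=kilo R=kilo -> agree -> kilo
i=3: L=india R=india -> agree -> india
i=4: L=hotel R=hotel -> agree -> hotel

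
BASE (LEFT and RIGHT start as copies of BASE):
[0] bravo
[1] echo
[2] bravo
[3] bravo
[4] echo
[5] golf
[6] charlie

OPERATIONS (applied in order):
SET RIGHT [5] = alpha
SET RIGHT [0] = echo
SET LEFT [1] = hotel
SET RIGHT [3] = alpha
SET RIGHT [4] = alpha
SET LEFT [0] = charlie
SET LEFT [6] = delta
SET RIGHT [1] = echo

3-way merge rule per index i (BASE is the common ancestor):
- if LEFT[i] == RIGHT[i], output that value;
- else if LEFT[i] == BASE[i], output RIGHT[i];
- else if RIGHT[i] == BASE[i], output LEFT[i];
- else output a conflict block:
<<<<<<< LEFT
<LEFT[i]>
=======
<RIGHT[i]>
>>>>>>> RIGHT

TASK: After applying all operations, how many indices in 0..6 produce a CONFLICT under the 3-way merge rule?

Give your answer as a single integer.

Final LEFT:  [charlie, hotel, bravo, bravo, echo, golf, delta]
Final RIGHT: [echo, echo, bravo, alpha, alpha, alpha, charlie]
i=0: BASE=bravo L=charlie R=echo all differ -> CONFLICT
i=1: L=hotel, R=echo=BASE -> take LEFT -> hotel
i=2: L=bravo R=bravo -> agree -> bravo
i=3: L=bravo=BASE, R=alpha -> take RIGHT -> alpha
i=4: L=echo=BASE, R=alpha -> take RIGHT -> alpha
i=5: L=golf=BASE, R=alpha -> take RIGHT -> alpha
i=6: L=delta, R=charlie=BASE -> take LEFT -> delta
Conflict count: 1

Answer: 1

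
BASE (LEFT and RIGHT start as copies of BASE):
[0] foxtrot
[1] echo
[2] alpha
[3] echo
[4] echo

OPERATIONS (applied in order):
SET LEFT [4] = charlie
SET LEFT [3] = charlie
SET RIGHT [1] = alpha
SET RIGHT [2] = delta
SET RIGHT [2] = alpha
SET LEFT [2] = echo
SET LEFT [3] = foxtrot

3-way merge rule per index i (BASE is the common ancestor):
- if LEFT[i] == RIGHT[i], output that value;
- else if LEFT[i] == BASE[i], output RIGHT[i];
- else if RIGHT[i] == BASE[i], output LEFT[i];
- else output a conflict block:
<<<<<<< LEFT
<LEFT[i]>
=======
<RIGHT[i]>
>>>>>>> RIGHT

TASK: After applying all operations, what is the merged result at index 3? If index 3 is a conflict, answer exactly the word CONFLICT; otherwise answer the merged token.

Final LEFT:  [foxtrot, echo, echo, foxtrot, charlie]
Final RIGHT: [foxtrot, alpha, alpha, echo, echo]
i=0: L=foxtrot R=foxtrot -> agree -> foxtrot
i=1: L=echo=BASE, R=alpha -> take RIGHT -> alpha
i=2: L=echo, R=alpha=BASE -> take LEFT -> echo
i=3: L=foxtrot, R=echo=BASE -> take LEFT -> foxtrot
i=4: L=charlie, R=echo=BASE -> take LEFT -> charlie
Index 3 -> foxtrot

Answer: foxtrot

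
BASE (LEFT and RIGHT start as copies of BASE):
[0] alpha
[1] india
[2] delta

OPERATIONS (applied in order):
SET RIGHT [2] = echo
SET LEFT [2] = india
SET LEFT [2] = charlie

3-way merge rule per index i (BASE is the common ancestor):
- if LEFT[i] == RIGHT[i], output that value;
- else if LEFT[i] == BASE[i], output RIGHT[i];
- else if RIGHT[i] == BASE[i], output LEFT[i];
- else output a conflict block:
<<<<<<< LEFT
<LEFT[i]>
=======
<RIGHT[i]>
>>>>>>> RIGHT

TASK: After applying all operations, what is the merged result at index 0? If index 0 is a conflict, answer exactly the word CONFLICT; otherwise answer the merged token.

Final LEFT:  [alpha, india, charlie]
Final RIGHT: [alpha, india, echo]
i=0: L=alpha R=alpha -> agree -> alpha
i=1: L=india R=india -> agree -> india
i=2: BASE=delta L=charlie R=echo all differ -> CONFLICT
Index 0 -> alpha

Answer: alpha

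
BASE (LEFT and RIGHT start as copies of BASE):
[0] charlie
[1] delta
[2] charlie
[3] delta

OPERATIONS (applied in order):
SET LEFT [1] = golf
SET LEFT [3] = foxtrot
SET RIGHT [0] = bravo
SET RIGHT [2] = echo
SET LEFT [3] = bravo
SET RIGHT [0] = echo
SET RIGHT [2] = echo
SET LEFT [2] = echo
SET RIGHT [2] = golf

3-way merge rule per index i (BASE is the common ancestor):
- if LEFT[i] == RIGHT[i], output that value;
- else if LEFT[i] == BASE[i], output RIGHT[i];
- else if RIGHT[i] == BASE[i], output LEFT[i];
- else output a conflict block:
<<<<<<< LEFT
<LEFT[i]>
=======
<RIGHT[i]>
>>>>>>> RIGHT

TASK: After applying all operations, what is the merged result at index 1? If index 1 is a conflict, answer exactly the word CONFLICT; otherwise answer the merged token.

Answer: golf

Derivation:
Final LEFT:  [charlie, golf, echo, bravo]
Final RIGHT: [echo, delta, golf, delta]
i=0: L=charlie=BASE, R=echo -> take RIGHT -> echo
i=1: L=golf, R=delta=BASE -> take LEFT -> golf
i=2: BASE=charlie L=echo R=golf all differ -> CONFLICT
i=3: L=bravo, R=delta=BASE -> take LEFT -> bravo
Index 1 -> golf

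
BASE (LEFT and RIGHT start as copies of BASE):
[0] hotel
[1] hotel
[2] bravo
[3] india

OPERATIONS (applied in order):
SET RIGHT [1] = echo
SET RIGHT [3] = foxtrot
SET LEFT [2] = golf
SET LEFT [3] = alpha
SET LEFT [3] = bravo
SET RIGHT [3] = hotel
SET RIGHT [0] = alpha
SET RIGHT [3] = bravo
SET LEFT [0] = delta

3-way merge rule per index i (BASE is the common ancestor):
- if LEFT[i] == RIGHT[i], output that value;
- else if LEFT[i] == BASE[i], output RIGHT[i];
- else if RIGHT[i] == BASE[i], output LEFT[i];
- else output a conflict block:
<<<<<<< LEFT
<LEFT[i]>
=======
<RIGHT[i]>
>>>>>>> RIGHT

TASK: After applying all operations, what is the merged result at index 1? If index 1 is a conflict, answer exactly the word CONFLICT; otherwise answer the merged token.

Final LEFT:  [delta, hotel, golf, bravo]
Final RIGHT: [alpha, echo, bravo, bravo]
i=0: BASE=hotel L=delta R=alpha all differ -> CONFLICT
i=1: L=hotel=BASE, R=echo -> take RIGHT -> echo
i=2: L=golf, R=bravo=BASE -> take LEFT -> golf
i=3: L=bravo R=bravo -> agree -> bravo
Index 1 -> echo

Answer: echo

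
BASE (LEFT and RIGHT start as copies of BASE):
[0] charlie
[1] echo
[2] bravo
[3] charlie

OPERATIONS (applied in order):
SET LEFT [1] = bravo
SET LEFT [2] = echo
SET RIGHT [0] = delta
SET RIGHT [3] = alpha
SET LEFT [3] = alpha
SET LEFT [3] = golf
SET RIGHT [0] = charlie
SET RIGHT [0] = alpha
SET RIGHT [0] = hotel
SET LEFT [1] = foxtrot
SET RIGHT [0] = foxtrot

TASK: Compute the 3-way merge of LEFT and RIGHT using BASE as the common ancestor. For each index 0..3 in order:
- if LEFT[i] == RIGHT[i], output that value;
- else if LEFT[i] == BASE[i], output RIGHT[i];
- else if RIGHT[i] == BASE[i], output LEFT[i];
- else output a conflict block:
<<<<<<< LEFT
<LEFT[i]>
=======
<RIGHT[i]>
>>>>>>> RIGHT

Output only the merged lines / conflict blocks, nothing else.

Answer: foxtrot
foxtrot
echo
<<<<<<< LEFT
golf
=======
alpha
>>>>>>> RIGHT

Derivation:
Final LEFT:  [charlie, foxtrot, echo, golf]
Final RIGHT: [foxtrot, echo, bravo, alpha]
i=0: L=charlie=BASE, R=foxtrot -> take RIGHT -> foxtrot
i=1: L=foxtrot, R=echo=BASE -> take LEFT -> foxtrot
i=2: L=echo, R=bravo=BASE -> take LEFT -> echo
i=3: BASE=charlie L=golf R=alpha all differ -> CONFLICT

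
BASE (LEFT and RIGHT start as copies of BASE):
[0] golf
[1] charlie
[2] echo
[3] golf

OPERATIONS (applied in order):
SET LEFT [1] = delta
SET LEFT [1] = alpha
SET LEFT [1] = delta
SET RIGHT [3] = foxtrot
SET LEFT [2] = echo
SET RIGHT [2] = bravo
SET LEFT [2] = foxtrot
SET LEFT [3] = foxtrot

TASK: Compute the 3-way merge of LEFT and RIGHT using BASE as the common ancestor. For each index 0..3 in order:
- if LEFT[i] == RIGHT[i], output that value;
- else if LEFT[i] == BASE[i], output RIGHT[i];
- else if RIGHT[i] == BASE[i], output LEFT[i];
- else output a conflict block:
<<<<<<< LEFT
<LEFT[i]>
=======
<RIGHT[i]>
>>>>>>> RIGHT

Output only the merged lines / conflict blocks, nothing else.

Final LEFT:  [golf, delta, foxtrot, foxtrot]
Final RIGHT: [golf, charlie, bravo, foxtrot]
i=0: L=golf R=golf -> agree -> golf
i=1: L=delta, R=charlie=BASE -> take LEFT -> delta
i=2: BASE=echo L=foxtrot R=bravo all differ -> CONFLICT
i=3: L=foxtrot R=foxtrot -> agree -> foxtrot

Answer: golf
delta
<<<<<<< LEFT
foxtrot
=======
bravo
>>>>>>> RIGHT
foxtrot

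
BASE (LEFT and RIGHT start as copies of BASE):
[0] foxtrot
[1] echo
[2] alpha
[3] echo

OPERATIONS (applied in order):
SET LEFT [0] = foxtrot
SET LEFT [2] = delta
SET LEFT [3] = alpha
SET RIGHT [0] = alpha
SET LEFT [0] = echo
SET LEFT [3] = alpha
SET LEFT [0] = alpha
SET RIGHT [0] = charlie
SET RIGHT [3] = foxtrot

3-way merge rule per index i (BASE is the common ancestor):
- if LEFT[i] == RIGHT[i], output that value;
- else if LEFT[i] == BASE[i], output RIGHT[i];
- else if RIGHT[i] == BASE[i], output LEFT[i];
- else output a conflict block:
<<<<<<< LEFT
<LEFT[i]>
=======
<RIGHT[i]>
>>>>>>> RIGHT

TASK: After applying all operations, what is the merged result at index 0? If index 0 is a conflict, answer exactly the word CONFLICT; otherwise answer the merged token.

Final LEFT:  [alpha, echo, delta, alpha]
Final RIGHT: [charlie, echo, alpha, foxtrot]
i=0: BASE=foxtrot L=alpha R=charlie all differ -> CONFLICT
i=1: L=echo R=echo -> agree -> echo
i=2: L=delta, R=alpha=BASE -> take LEFT -> delta
i=3: BASE=echo L=alpha R=foxtrot all differ -> CONFLICT
Index 0 -> CONFLICT

Answer: CONFLICT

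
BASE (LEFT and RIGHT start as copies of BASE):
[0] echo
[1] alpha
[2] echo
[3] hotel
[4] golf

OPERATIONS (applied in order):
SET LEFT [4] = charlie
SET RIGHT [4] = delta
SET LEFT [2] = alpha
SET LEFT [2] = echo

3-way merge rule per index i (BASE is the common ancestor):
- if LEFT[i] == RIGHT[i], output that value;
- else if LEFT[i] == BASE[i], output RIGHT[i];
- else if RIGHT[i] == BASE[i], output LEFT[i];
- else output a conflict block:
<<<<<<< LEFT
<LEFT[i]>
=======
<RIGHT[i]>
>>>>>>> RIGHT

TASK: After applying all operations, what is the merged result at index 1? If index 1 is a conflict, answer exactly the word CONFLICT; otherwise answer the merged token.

Final LEFT:  [echo, alpha, echo, hotel, charlie]
Final RIGHT: [echo, alpha, echo, hotel, delta]
i=0: L=echo R=echo -> agree -> echo
i=1: L=alpha R=alpha -> agree -> alpha
i=2: L=echo R=echo -> agree -> echo
i=3: L=hotel R=hotel -> agree -> hotel
i=4: BASE=golf L=charlie R=delta all differ -> CONFLICT
Index 1 -> alpha

Answer: alpha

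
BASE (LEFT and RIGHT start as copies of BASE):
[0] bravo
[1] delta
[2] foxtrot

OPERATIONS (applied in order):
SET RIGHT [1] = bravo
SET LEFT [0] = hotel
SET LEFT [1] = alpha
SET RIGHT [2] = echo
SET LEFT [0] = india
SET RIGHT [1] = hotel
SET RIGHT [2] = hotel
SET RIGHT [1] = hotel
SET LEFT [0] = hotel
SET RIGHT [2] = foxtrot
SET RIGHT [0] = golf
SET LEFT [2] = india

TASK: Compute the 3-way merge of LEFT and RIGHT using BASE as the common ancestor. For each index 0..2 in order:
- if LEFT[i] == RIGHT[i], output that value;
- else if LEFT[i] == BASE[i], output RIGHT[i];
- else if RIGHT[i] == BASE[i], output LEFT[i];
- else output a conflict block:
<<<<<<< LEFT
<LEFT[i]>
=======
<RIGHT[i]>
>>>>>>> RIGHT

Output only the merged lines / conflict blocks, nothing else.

Answer: <<<<<<< LEFT
hotel
=======
golf
>>>>>>> RIGHT
<<<<<<< LEFT
alpha
=======
hotel
>>>>>>> RIGHT
india

Derivation:
Final LEFT:  [hotel, alpha, india]
Final RIGHT: [golf, hotel, foxtrot]
i=0: BASE=bravo L=hotel R=golf all differ -> CONFLICT
i=1: BASE=delta L=alpha R=hotel all differ -> CONFLICT
i=2: L=india, R=foxtrot=BASE -> take LEFT -> india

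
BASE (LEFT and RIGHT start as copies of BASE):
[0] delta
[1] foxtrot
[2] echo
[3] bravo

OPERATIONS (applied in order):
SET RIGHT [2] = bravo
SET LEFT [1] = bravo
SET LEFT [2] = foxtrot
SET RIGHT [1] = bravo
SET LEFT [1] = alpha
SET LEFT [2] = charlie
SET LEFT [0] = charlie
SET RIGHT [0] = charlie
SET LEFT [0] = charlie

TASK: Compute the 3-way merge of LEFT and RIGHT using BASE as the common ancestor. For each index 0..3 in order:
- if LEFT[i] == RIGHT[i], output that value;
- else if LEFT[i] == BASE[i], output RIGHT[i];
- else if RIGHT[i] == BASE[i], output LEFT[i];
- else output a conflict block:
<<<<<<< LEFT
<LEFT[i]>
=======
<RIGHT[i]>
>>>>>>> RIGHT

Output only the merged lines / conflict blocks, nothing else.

Answer: charlie
<<<<<<< LEFT
alpha
=======
bravo
>>>>>>> RIGHT
<<<<<<< LEFT
charlie
=======
bravo
>>>>>>> RIGHT
bravo

Derivation:
Final LEFT:  [charlie, alpha, charlie, bravo]
Final RIGHT: [charlie, bravo, bravo, bravo]
i=0: L=charlie R=charlie -> agree -> charlie
i=1: BASE=foxtrot L=alpha R=bravo all differ -> CONFLICT
i=2: BASE=echo L=charlie R=bravo all differ -> CONFLICT
i=3: L=bravo R=bravo -> agree -> bravo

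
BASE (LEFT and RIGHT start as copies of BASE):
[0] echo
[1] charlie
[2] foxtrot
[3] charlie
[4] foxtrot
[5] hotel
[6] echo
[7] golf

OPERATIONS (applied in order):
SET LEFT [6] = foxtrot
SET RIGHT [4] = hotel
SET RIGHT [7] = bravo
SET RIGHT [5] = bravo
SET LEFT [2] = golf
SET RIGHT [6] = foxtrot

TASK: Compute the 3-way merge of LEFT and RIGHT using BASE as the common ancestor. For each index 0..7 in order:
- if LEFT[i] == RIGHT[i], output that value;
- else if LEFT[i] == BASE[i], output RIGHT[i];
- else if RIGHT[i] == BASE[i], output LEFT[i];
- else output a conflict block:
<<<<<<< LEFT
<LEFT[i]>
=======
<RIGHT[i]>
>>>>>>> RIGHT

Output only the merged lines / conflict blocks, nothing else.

Answer: echo
charlie
golf
charlie
hotel
bravo
foxtrot
bravo

Derivation:
Final LEFT:  [echo, charlie, golf, charlie, foxtrot, hotel, foxtrot, golf]
Final RIGHT: [echo, charlie, foxtrot, charlie, hotel, bravo, foxtrot, bravo]
i=0: L=echo R=echo -> agree -> echo
i=1: L=charlie R=charlie -> agree -> charlie
i=2: L=golf, R=foxtrot=BASE -> take LEFT -> golf
i=3: L=charlie R=charlie -> agree -> charlie
i=4: L=foxtrot=BASE, R=hotel -> take RIGHT -> hotel
i=5: L=hotel=BASE, R=bravo -> take RIGHT -> bravo
i=6: L=foxtrot R=foxtrot -> agree -> foxtrot
i=7: L=golf=BASE, R=bravo -> take RIGHT -> bravo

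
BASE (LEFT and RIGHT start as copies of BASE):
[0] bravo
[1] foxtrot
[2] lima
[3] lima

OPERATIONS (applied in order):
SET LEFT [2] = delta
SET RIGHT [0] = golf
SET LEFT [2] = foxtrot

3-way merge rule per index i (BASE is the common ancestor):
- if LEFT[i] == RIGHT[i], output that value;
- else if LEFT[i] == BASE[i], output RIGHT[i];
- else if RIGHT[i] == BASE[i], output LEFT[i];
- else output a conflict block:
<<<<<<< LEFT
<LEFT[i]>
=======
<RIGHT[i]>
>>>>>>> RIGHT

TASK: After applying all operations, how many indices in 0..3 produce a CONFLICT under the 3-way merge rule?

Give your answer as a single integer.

Final LEFT:  [bravo, foxtrot, foxtrot, lima]
Final RIGHT: [golf, foxtrot, lima, lima]
i=0: L=bravo=BASE, R=golf -> take RIGHT -> golf
i=1: L=foxtrot R=foxtrot -> agree -> foxtrot
i=2: L=foxtrot, R=lima=BASE -> take LEFT -> foxtrot
i=3: L=lima R=lima -> agree -> lima
Conflict count: 0

Answer: 0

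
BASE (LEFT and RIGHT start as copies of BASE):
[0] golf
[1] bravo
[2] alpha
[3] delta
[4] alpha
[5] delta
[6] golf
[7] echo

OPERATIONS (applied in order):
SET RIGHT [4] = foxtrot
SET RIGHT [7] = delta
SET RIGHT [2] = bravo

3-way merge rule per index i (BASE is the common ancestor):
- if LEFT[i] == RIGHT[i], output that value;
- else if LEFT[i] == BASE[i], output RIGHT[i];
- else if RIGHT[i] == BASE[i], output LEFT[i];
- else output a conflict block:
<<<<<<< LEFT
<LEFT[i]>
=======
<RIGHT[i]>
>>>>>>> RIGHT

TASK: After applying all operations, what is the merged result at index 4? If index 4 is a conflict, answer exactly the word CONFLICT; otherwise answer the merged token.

Answer: foxtrot

Derivation:
Final LEFT:  [golf, bravo, alpha, delta, alpha, delta, golf, echo]
Final RIGHT: [golf, bravo, bravo, delta, foxtrot, delta, golf, delta]
i=0: L=golf R=golf -> agree -> golf
i=1: L=bravo R=bravo -> agree -> bravo
i=2: L=alpha=BASE, R=bravo -> take RIGHT -> bravo
i=3: L=delta R=delta -> agree -> delta
i=4: L=alpha=BASE, R=foxtrot -> take RIGHT -> foxtrot
i=5: L=delta R=delta -> agree -> delta
i=6: L=golf R=golf -> agree -> golf
i=7: L=echo=BASE, R=delta -> take RIGHT -> delta
Index 4 -> foxtrot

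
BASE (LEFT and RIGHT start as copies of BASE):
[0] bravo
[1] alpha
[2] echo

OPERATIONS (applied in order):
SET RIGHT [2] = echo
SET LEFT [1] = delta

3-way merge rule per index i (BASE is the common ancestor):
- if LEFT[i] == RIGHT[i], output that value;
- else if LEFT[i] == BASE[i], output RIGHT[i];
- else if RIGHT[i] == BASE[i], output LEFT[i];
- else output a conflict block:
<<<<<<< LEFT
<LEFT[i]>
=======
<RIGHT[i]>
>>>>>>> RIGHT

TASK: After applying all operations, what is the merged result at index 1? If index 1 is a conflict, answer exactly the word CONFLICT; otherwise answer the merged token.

Answer: delta

Derivation:
Final LEFT:  [bravo, delta, echo]
Final RIGHT: [bravo, alpha, echo]
i=0: L=bravo R=bravo -> agree -> bravo
i=1: L=delta, R=alpha=BASE -> take LEFT -> delta
i=2: L=echo R=echo -> agree -> echo
Index 1 -> delta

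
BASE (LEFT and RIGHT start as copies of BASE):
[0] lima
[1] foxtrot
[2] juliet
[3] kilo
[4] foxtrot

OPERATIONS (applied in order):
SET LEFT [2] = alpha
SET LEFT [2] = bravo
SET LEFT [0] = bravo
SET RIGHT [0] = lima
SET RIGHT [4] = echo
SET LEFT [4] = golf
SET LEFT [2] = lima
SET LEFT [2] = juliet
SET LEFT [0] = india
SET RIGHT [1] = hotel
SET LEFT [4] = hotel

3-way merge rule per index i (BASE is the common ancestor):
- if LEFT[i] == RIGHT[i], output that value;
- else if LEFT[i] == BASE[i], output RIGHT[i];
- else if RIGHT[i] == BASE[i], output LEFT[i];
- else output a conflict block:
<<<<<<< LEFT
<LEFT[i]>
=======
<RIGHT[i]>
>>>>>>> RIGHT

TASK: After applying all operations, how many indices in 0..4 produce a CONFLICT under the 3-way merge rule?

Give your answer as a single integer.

Answer: 1

Derivation:
Final LEFT:  [india, foxtrot, juliet, kilo, hotel]
Final RIGHT: [lima, hotel, juliet, kilo, echo]
i=0: L=india, R=lima=BASE -> take LEFT -> india
i=1: L=foxtrot=BASE, R=hotel -> take RIGHT -> hotel
i=2: L=juliet R=juliet -> agree -> juliet
i=3: L=kilo R=kilo -> agree -> kilo
i=4: BASE=foxtrot L=hotel R=echo all differ -> CONFLICT
Conflict count: 1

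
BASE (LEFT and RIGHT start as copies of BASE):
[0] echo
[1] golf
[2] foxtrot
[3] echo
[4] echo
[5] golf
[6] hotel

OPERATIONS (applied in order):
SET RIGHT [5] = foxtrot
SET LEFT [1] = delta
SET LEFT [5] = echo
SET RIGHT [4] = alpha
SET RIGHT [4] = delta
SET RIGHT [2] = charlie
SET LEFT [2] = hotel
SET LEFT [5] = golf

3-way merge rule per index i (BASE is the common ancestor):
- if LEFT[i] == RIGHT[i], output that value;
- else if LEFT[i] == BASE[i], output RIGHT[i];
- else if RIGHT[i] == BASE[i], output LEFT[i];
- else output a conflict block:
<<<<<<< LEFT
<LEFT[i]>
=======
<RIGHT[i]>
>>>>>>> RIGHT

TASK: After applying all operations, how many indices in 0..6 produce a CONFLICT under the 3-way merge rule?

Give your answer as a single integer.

Final LEFT:  [echo, delta, hotel, echo, echo, golf, hotel]
Final RIGHT: [echo, golf, charlie, echo, delta, foxtrot, hotel]
i=0: L=echo R=echo -> agree -> echo
i=1: L=delta, R=golf=BASE -> take LEFT -> delta
i=2: BASE=foxtrot L=hotel R=charlie all differ -> CONFLICT
i=3: L=echo R=echo -> agree -> echo
i=4: L=echo=BASE, R=delta -> take RIGHT -> delta
i=5: L=golf=BASE, R=foxtrot -> take RIGHT -> foxtrot
i=6: L=hotel R=hotel -> agree -> hotel
Conflict count: 1

Answer: 1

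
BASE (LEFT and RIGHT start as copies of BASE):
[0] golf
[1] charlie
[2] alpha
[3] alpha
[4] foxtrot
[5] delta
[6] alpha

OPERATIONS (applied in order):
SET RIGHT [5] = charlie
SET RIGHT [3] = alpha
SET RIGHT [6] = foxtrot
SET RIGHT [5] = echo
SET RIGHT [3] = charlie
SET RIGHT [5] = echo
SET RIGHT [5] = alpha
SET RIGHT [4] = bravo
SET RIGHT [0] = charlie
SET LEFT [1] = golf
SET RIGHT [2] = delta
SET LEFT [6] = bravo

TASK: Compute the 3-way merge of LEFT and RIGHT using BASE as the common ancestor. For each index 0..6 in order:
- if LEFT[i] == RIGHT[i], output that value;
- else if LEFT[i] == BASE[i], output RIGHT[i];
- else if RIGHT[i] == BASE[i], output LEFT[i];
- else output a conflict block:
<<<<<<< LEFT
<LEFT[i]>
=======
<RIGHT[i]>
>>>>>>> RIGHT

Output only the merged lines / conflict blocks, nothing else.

Final LEFT:  [golf, golf, alpha, alpha, foxtrot, delta, bravo]
Final RIGHT: [charlie, charlie, delta, charlie, bravo, alpha, foxtrot]
i=0: L=golf=BASE, R=charlie -> take RIGHT -> charlie
i=1: L=golf, R=charlie=BASE -> take LEFT -> golf
i=2: L=alpha=BASE, R=delta -> take RIGHT -> delta
i=3: L=alpha=BASE, R=charlie -> take RIGHT -> charlie
i=4: L=foxtrot=BASE, R=bravo -> take RIGHT -> bravo
i=5: L=delta=BASE, R=alpha -> take RIGHT -> alpha
i=6: BASE=alpha L=bravo R=foxtrot all differ -> CONFLICT

Answer: charlie
golf
delta
charlie
bravo
alpha
<<<<<<< LEFT
bravo
=======
foxtrot
>>>>>>> RIGHT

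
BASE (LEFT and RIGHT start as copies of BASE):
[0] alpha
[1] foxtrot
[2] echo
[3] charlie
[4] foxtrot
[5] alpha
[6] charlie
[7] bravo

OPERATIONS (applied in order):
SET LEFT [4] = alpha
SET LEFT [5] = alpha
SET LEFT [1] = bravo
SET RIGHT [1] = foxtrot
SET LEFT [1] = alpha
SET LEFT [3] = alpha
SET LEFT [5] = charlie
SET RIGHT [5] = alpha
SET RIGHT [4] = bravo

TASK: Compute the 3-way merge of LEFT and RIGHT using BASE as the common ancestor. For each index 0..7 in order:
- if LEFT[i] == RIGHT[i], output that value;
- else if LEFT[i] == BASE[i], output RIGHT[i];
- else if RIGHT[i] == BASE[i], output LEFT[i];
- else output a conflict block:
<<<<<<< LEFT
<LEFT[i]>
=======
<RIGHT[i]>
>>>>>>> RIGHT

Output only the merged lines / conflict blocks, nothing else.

Final LEFT:  [alpha, alpha, echo, alpha, alpha, charlie, charlie, bravo]
Final RIGHT: [alpha, foxtrot, echo, charlie, bravo, alpha, charlie, bravo]
i=0: L=alpha R=alpha -> agree -> alpha
i=1: L=alpha, R=foxtrot=BASE -> take LEFT -> alpha
i=2: L=echo R=echo -> agree -> echo
i=3: L=alpha, R=charlie=BASE -> take LEFT -> alpha
i=4: BASE=foxtrot L=alpha R=bravo all differ -> CONFLICT
i=5: L=charlie, R=alpha=BASE -> take LEFT -> charlie
i=6: L=charlie R=charlie -> agree -> charlie
i=7: L=bravo R=bravo -> agree -> bravo

Answer: alpha
alpha
echo
alpha
<<<<<<< LEFT
alpha
=======
bravo
>>>>>>> RIGHT
charlie
charlie
bravo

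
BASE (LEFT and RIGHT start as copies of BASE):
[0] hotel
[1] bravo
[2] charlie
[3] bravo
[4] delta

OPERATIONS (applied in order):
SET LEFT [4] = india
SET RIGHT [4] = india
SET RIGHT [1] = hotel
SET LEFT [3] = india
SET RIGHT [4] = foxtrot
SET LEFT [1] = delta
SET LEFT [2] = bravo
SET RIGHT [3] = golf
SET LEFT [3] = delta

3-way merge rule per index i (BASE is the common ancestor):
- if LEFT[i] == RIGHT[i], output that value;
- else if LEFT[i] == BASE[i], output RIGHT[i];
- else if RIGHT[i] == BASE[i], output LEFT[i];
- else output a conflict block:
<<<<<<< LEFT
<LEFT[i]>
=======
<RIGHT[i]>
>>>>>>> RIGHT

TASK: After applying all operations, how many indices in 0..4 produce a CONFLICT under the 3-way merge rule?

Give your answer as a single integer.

Answer: 3

Derivation:
Final LEFT:  [hotel, delta, bravo, delta, india]
Final RIGHT: [hotel, hotel, charlie, golf, foxtrot]
i=0: L=hotel R=hotel -> agree -> hotel
i=1: BASE=bravo L=delta R=hotel all differ -> CONFLICT
i=2: L=bravo, R=charlie=BASE -> take LEFT -> bravo
i=3: BASE=bravo L=delta R=golf all differ -> CONFLICT
i=4: BASE=delta L=india R=foxtrot all differ -> CONFLICT
Conflict count: 3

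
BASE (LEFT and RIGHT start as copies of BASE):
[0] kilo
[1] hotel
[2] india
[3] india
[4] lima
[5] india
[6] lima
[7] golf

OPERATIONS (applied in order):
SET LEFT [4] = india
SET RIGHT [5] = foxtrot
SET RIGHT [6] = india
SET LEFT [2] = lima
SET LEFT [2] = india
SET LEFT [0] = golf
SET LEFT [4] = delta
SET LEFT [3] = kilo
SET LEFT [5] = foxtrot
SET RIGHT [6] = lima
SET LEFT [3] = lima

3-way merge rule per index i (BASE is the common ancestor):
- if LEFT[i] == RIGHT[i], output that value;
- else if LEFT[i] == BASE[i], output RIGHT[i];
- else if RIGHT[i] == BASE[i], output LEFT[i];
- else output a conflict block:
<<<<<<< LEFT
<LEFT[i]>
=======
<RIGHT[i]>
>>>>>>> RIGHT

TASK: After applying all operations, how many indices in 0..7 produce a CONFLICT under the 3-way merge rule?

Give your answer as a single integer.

Answer: 0

Derivation:
Final LEFT:  [golf, hotel, india, lima, delta, foxtrot, lima, golf]
Final RIGHT: [kilo, hotel, india, india, lima, foxtrot, lima, golf]
i=0: L=golf, R=kilo=BASE -> take LEFT -> golf
i=1: L=hotel R=hotel -> agree -> hotel
i=2: L=india R=india -> agree -> india
i=3: L=lima, R=india=BASE -> take LEFT -> lima
i=4: L=delta, R=lima=BASE -> take LEFT -> delta
i=5: L=foxtrot R=foxtrot -> agree -> foxtrot
i=6: L=lima R=lima -> agree -> lima
i=7: L=golf R=golf -> agree -> golf
Conflict count: 0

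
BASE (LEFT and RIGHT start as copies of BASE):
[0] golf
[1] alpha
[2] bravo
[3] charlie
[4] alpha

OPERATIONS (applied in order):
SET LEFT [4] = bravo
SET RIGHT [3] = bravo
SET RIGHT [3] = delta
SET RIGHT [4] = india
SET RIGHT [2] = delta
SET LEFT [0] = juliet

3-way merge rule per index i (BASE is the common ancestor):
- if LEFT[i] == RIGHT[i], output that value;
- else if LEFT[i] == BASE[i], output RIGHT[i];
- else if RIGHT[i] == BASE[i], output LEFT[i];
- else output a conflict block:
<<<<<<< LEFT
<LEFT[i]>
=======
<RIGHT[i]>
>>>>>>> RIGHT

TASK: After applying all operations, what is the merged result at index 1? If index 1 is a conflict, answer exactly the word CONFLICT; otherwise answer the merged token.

Final LEFT:  [juliet, alpha, bravo, charlie, bravo]
Final RIGHT: [golf, alpha, delta, delta, india]
i=0: L=juliet, R=golf=BASE -> take LEFT -> juliet
i=1: L=alpha R=alpha -> agree -> alpha
i=2: L=bravo=BASE, R=delta -> take RIGHT -> delta
i=3: L=charlie=BASE, R=delta -> take RIGHT -> delta
i=4: BASE=alpha L=bravo R=india all differ -> CONFLICT
Index 1 -> alpha

Answer: alpha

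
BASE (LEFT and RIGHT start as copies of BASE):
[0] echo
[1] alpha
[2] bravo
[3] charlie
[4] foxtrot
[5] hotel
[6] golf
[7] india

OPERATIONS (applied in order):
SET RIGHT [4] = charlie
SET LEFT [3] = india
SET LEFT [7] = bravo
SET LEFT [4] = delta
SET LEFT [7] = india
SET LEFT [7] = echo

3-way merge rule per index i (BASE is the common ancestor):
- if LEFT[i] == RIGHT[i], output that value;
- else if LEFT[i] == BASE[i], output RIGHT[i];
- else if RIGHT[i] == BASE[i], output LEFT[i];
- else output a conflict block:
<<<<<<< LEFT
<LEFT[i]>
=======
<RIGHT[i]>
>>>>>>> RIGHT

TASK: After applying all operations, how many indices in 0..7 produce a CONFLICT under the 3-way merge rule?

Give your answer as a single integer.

Answer: 1

Derivation:
Final LEFT:  [echo, alpha, bravo, india, delta, hotel, golf, echo]
Final RIGHT: [echo, alpha, bravo, charlie, charlie, hotel, golf, india]
i=0: L=echo R=echo -> agree -> echo
i=1: L=alpha R=alpha -> agree -> alpha
i=2: L=bravo R=bravo -> agree -> bravo
i=3: L=india, R=charlie=BASE -> take LEFT -> india
i=4: BASE=foxtrot L=delta R=charlie all differ -> CONFLICT
i=5: L=hotel R=hotel -> agree -> hotel
i=6: L=golf R=golf -> agree -> golf
i=7: L=echo, R=india=BASE -> take LEFT -> echo
Conflict count: 1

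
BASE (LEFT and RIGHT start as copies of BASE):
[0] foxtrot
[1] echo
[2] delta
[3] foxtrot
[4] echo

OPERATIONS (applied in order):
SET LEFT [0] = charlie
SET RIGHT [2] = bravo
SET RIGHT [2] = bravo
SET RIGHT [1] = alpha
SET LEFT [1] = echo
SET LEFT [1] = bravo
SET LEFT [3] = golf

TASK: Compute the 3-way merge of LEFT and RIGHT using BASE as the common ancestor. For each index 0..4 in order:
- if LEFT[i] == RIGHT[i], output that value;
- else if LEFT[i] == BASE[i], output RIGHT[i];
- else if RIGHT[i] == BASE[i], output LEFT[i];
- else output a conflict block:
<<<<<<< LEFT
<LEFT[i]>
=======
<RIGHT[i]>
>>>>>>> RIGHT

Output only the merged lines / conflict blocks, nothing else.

Answer: charlie
<<<<<<< LEFT
bravo
=======
alpha
>>>>>>> RIGHT
bravo
golf
echo

Derivation:
Final LEFT:  [charlie, bravo, delta, golf, echo]
Final RIGHT: [foxtrot, alpha, bravo, foxtrot, echo]
i=0: L=charlie, R=foxtrot=BASE -> take LEFT -> charlie
i=1: BASE=echo L=bravo R=alpha all differ -> CONFLICT
i=2: L=delta=BASE, R=bravo -> take RIGHT -> bravo
i=3: L=golf, R=foxtrot=BASE -> take LEFT -> golf
i=4: L=echo R=echo -> agree -> echo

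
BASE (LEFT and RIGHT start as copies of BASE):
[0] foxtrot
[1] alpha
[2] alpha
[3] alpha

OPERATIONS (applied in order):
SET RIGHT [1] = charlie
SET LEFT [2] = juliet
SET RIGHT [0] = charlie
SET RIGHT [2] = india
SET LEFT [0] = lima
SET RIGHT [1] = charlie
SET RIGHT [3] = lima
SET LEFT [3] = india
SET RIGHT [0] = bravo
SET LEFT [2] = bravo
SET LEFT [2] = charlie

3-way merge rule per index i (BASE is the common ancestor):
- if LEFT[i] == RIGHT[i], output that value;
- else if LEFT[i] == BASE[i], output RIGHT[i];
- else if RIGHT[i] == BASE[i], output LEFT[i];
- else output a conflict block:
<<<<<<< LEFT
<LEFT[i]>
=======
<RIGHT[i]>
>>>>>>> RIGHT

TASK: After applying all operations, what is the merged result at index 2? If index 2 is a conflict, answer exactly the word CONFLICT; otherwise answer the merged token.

Final LEFT:  [lima, alpha, charlie, india]
Final RIGHT: [bravo, charlie, india, lima]
i=0: BASE=foxtrot L=lima R=bravo all differ -> CONFLICT
i=1: L=alpha=BASE, R=charlie -> take RIGHT -> charlie
i=2: BASE=alpha L=charlie R=india all differ -> CONFLICT
i=3: BASE=alpha L=india R=lima all differ -> CONFLICT
Index 2 -> CONFLICT

Answer: CONFLICT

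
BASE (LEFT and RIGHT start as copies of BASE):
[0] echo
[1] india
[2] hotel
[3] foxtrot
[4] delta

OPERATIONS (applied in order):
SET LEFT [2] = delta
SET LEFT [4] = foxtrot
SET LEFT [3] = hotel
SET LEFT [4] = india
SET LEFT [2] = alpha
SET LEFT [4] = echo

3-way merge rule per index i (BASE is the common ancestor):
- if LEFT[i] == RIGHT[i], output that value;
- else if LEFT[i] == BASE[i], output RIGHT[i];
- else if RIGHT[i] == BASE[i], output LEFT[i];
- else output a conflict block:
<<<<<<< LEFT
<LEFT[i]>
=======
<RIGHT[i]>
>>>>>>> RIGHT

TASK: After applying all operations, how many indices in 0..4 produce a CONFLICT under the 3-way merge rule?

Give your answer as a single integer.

Final LEFT:  [echo, india, alpha, hotel, echo]
Final RIGHT: [echo, india, hotel, foxtrot, delta]
i=0: L=echo R=echo -> agree -> echo
i=1: L=india R=india -> agree -> india
i=2: L=alpha, R=hotel=BASE -> take LEFT -> alpha
i=3: L=hotel, R=foxtrot=BASE -> take LEFT -> hotel
i=4: L=echo, R=delta=BASE -> take LEFT -> echo
Conflict count: 0

Answer: 0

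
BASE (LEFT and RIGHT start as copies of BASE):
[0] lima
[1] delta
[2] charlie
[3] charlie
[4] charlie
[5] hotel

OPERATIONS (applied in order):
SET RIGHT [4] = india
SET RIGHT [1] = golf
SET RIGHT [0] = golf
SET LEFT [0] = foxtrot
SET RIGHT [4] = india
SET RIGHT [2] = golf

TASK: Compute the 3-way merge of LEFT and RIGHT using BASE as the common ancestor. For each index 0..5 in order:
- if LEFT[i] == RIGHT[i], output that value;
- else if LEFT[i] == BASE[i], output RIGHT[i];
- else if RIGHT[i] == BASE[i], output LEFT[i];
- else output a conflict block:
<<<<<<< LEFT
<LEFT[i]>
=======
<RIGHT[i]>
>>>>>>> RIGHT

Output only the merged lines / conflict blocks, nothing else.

Final LEFT:  [foxtrot, delta, charlie, charlie, charlie, hotel]
Final RIGHT: [golf, golf, golf, charlie, india, hotel]
i=0: BASE=lima L=foxtrot R=golf all differ -> CONFLICT
i=1: L=delta=BASE, R=golf -> take RIGHT -> golf
i=2: L=charlie=BASE, R=golf -> take RIGHT -> golf
i=3: L=charlie R=charlie -> agree -> charlie
i=4: L=charlie=BASE, R=india -> take RIGHT -> india
i=5: L=hotel R=hotel -> agree -> hotel

Answer: <<<<<<< LEFT
foxtrot
=======
golf
>>>>>>> RIGHT
golf
golf
charlie
india
hotel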